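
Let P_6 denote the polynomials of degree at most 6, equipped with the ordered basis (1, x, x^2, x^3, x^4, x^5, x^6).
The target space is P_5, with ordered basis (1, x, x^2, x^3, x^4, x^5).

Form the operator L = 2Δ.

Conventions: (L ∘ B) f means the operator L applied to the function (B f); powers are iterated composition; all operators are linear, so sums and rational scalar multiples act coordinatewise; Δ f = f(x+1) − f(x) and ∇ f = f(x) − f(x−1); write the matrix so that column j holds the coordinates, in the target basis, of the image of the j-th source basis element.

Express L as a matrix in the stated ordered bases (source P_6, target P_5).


image of 1: 0
image of x: 2
image of x^2: 4x + 2
image of x^3: 6x^2 + 6x + 2
image of x^4: 8x^3 + 12x^2 + 8x + 2
image of x^5: 10x^4 + 20x^3 + 20x^2 + 10x + 2
image of x^6: 12x^5 + 30x^4 + 40x^3 + 30x^2 + 12x + 2
each image's coordinates form column j of the matrix

the matrix is [[0, 2, 2, 2, 2, 2, 2]; [0, 0, 4, 6, 8, 10, 12]; [0, 0, 0, 6, 12, 20, 30]; [0, 0, 0, 0, 8, 20, 40]; [0, 0, 0, 0, 0, 10, 30]; [0, 0, 0, 0, 0, 0, 12]] (rows listed top to bottom)


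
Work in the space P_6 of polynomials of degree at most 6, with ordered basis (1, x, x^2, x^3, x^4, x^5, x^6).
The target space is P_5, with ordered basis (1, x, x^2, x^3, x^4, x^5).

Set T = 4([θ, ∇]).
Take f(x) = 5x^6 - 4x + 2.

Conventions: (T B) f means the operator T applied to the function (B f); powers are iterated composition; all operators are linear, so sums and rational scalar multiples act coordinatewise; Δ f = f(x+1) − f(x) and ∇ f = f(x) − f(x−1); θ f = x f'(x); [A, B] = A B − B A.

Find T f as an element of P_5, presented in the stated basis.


g(x) = -120x^5 + 600x^4 - 1200x^3 + 1200x^2 - 600x + 136

∇ f = 30x^5 - 75x^4 + 100x^3 - 75x^2 + 30x - 9
θ ∇ f = 150x^5 - 300x^4 + 300x^3 - 150x^2 + 30x
θ f = 30x^6 - 4x
∇ θ f = 180x^5 - 450x^4 + 600x^3 - 450x^2 + 180x - 34
[θ, ∇] f = -30x^5 + 150x^4 - 300x^3 + 300x^2 - 150x + 34
(4([θ, ∇])) f = -120x^5 + 600x^4 - 1200x^3 + 1200x^2 - 600x + 136


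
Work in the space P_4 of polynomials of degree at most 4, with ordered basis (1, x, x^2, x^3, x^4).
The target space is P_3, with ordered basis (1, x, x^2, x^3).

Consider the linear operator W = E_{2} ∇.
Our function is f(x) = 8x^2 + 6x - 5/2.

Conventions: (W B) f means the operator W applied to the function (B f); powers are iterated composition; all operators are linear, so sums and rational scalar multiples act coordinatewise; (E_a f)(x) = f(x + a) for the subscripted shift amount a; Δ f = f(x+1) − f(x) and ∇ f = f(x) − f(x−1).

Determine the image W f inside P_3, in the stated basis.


the result is g(x) = 16x + 30

∇ f = 16x - 2
E_{2} ∇ f = 16x + 30


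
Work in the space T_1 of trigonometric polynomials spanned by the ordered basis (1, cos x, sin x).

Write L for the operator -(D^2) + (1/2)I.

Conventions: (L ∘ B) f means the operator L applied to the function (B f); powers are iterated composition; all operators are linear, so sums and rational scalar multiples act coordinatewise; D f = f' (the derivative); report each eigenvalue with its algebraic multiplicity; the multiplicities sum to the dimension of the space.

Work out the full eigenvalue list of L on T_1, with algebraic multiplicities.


λ = 1/2 (multiplicity 1), λ = 3/2 (multiplicity 2)

image of 1: 1/2
image of cos x: (3/2)cos x
image of sin x: (3/2)sin x
the matrix is diagonal; its diagonal is (1/2, 3/2, 3/2)
for a triangular matrix the eigenvalues are the diagonal entries, with algebraic multiplicity their repetition count


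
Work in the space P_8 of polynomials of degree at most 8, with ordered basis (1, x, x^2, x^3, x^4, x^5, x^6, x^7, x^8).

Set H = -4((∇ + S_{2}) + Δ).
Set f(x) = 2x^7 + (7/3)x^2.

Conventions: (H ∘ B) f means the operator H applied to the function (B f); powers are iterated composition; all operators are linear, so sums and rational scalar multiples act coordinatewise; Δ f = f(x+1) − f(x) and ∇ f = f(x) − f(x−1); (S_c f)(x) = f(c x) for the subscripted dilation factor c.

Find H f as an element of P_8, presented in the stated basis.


the image equals g(x) = -1024x^7 - 112x^6 - 560x^4 - (1120/3)x^2 - (112/3)x - 16

∇ f = 14x^6 - 42x^5 + 70x^4 - 70x^3 + 42x^2 - (28/3)x - 1/3
S_{2} f = 256x^7 + (28/3)x^2
(∇ + S_{2}) f = 256x^7 + 14x^6 - 42x^5 + 70x^4 - 70x^3 + (154/3)x^2 - (28/3)x - 1/3
Δ f = 14x^6 + 42x^5 + 70x^4 + 70x^3 + 42x^2 + (56/3)x + 13/3
((∇ + S_{2}) + Δ) f = 256x^7 + 28x^6 + 140x^4 + (280/3)x^2 + (28/3)x + 4
(-4((∇ + S_{2}) + Δ)) f = -1024x^7 - 112x^6 - 560x^4 - (1120/3)x^2 - (112/3)x - 16


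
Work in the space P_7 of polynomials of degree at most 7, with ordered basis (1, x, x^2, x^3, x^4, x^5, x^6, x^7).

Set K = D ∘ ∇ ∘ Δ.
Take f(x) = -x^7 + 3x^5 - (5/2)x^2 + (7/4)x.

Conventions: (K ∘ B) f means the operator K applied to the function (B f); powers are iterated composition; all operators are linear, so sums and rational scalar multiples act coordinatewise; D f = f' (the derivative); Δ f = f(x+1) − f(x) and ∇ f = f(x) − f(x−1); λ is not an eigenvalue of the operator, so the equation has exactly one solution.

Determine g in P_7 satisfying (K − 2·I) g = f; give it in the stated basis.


write g with unknown coordinates in the stated basis and equate coefficients in (K − 2·I) g = f
solving from the highest basis element down gives g = (1/2)x^7 - (3/2)x^5 + (105/2)x^4 + (35/4)x^2 + (5033/8)x - 4
check: K g = 105x^4 + 15x^2 + 1260x - 8
so K g − 2·g = -x^7 + 3x^5 - (5/2)x^2 + (7/4)x = f ✓

the result is g(x) = (1/2)x^7 - (3/2)x^5 + (105/2)x^4 + (35/4)x^2 + (5033/8)x - 4


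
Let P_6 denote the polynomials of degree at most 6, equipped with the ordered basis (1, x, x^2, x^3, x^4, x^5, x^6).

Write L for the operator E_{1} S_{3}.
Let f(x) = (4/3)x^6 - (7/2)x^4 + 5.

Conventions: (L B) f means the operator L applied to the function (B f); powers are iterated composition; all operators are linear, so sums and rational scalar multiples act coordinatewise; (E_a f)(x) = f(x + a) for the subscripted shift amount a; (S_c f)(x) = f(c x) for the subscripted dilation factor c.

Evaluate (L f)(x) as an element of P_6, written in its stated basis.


S_{3} f = 972x^6 - (567/2)x^4 + 5
E_{1} S_{3} f = 972x^6 + 5832x^5 + (28593/2)x^4 + 18306x^3 + 12879x^2 + 4698x + 1387/2

the image equals g(x) = 972x^6 + 5832x^5 + (28593/2)x^4 + 18306x^3 + 12879x^2 + 4698x + 1387/2


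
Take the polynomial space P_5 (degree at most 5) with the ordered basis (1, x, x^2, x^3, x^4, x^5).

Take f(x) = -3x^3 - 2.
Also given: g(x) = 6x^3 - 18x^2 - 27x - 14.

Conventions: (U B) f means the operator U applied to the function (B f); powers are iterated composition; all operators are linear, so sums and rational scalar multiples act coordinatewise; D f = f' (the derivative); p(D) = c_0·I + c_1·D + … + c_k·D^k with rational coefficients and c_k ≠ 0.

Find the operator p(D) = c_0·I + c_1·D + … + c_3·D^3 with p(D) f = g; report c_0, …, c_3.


c_0 = -2, c_1 = 2, c_2 = 3/2, c_3 = 1

D^0 f = -3x^3 - 2
D^1 f = -9x^2
D^2 f = -18x
D^3 f = -18
matching coefficients of g against c_0 f + c_1 Df + … from the top degree down determines the c_i
solution: c_0 = -2, c_1 = 2, c_2 = 3/2, c_3 = 1


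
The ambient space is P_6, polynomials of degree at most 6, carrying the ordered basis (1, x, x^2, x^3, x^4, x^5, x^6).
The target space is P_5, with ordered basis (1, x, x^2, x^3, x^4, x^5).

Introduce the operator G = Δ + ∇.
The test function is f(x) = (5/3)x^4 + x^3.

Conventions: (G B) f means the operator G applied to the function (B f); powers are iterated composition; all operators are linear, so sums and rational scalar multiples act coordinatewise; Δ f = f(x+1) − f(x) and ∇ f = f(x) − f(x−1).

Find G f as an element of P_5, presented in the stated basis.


Δ f = (20/3)x^3 + 13x^2 + (29/3)x + 8/3
∇ f = (20/3)x^3 - 7x^2 + (11/3)x - 2/3
(Δ + ∇) f = (40/3)x^3 + 6x^2 + (40/3)x + 2

g(x) = (40/3)x^3 + 6x^2 + (40/3)x + 2


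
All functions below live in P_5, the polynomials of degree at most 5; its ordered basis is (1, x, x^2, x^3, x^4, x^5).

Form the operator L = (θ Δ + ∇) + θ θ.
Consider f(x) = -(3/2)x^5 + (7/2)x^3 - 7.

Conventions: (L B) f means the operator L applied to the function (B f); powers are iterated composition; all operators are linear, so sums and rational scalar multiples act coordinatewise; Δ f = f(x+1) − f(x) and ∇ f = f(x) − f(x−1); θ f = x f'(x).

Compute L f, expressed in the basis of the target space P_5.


Δ f = -(15/2)x^4 - 15x^3 - (9/2)x^2 + 3x + 2
θ Δ f = -30x^4 - 45x^3 - 9x^2 + 3x
∇ f = -(15/2)x^4 + 15x^3 - (9/2)x^2 - 3x + 2
(θ Δ + ∇) f = -(75/2)x^4 - 30x^3 - (27/2)x^2 + 2
θ f = -(15/2)x^5 + (21/2)x^3
θ θ f = -(75/2)x^5 + (63/2)x^3
((θ Δ + ∇) + θ θ) f = -(75/2)x^5 - (75/2)x^4 + (3/2)x^3 - (27/2)x^2 + 2

the result is g(x) = -(75/2)x^5 - (75/2)x^4 + (3/2)x^3 - (27/2)x^2 + 2


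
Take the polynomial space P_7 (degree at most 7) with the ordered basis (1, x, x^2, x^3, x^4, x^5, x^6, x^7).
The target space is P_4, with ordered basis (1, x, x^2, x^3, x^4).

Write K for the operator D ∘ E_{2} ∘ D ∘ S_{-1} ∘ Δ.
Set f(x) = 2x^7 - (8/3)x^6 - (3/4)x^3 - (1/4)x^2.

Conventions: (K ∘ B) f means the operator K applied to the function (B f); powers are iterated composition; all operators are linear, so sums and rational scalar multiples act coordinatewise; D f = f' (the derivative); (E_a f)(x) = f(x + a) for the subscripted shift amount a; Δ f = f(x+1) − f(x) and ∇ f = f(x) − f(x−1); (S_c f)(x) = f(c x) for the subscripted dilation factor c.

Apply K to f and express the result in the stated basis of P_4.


Δ f = 14x^6 + 26x^5 + 30x^4 + (50/3)x^3 - (1/4)x^2 - (19/4)x - 5/3
S_{-1} Δ f = 14x^6 - 26x^5 + 30x^4 - (50/3)x^3 - (1/4)x^2 + (19/4)x - 5/3
D (S_{-1} ∘ Δ) f = 84x^5 - 130x^4 + 120x^3 - 50x^2 - (1/2)x + 19/4
E_{2} D (S_{-1} ∘ Δ) f = 84x^5 + 710x^4 + 2440x^3 + 4270x^2 + (7599/2)x + 5487/4
D (E_{2} ∘ D) (S_{-1} ∘ Δ) f = 420x^4 + 2840x^3 + 7320x^2 + 8540x + 7599/2

the result is g(x) = 420x^4 + 2840x^3 + 7320x^2 + 8540x + 7599/2


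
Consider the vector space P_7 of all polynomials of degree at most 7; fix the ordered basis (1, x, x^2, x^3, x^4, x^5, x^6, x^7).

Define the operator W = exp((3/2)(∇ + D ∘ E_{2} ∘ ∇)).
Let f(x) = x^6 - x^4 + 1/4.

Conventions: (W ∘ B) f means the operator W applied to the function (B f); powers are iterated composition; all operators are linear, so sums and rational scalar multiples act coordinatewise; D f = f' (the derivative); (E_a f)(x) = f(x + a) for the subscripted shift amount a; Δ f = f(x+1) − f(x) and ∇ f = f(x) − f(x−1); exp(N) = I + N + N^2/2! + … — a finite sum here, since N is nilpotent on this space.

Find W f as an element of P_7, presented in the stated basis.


the result is g(x) = x^6 + 9x^5 + (221/4)x^4 + (993/2)x^3 + (38655/16)x^2 + (102945/16)x + 583075/64

order-1 term: 9x^5 + (45/2)x^4 + 294x^3 + (1197/2)x^2 + 624x + 237
order-2 term: (135/4)x^4 + 135x^3 + (5751/4)x^2 + (6291/2)x + 8181/2
order-3 term: (135/2)x^3 + (1215/4)x^2 + (9261/4)x + 13689/4
order-4 term: (1215/16)x^2 + (1215/4)x + 4941/4
order-5 term: (729/16)x + 3645/32
order-6 term: 729/64
the series for exp((3/2)(∇ + D ∘ E_{2} ∘ ∇)) f terminates at order 6
exp((3/2)(∇ + D ∘ E_{2} ∘ ∇)) f = x^6 + 9x^5 + (221/4)x^4 + (993/2)x^3 + (38655/16)x^2 + (102945/16)x + 583075/64


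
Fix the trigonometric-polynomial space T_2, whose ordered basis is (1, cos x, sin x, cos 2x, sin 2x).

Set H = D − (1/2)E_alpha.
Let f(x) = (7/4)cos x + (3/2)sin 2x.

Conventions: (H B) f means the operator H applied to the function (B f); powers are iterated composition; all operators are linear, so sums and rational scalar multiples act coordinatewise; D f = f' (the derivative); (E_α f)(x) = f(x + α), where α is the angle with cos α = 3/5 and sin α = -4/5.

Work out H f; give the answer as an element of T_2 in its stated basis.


g(x) = -(21/40)cos x - (49/20)sin x + (93/25)cos 2x + (21/100)sin 2x

D f = -(7/4)sin x + 3cos 2x
E_alpha f = (21/20)cos x + (7/5)sin x - (36/25)cos 2x - (21/50)sin 2x
(-(1/2)E_alpha) f = -(21/40)cos x - (7/10)sin x + (18/25)cos 2x + (21/100)sin 2x
(D − (1/2)E_alpha) f = -(21/40)cos x - (49/20)sin x + (93/25)cos 2x + (21/100)sin 2x


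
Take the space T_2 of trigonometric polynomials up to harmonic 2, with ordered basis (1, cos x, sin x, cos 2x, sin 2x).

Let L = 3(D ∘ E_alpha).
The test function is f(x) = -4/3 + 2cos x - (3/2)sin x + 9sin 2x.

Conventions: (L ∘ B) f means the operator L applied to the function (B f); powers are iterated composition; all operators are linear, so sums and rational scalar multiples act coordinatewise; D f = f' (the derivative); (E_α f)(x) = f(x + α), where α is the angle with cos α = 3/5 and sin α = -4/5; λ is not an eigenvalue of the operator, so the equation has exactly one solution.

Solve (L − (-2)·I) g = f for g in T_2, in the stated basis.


the result is g(x) = -2/3 + (115/226)cos x - (15/113)sin x + (189/788)cos 2x + (873/788)sin 2x

write g with unknown coordinates in the stated basis and equate coefficients in (L − (-2)·I) g = f
solving from the highest basis element down gives g = -2/3 + (115/226)cos x - (15/113)sin x + (189/788)cos 2x + (873/788)sin 2x
check: L g = (111/113)cos x - (279/226)sin x - (189/394)cos 2x + (2673/394)sin 2x
so L g − (-2)·g = -4/3 + 2cos x - (3/2)sin x + 9sin 2x = f ✓


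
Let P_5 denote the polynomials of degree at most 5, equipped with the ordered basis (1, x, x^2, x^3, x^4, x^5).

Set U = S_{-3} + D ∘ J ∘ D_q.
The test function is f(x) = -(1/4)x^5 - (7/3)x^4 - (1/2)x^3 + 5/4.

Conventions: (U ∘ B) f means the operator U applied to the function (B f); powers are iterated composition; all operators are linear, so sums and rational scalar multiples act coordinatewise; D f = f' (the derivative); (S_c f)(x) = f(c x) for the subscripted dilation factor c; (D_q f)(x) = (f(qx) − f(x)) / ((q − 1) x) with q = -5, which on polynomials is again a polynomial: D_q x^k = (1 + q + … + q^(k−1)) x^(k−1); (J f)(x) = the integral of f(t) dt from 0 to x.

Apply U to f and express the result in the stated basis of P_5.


S_{-3} f = (243/4)x^5 - 189x^4 + (27/2)x^3 + 5/4
D_q f = -(521/4)x^4 + (728/3)x^3 - (21/2)x^2
J D_q f = -(521/20)x^5 + (182/3)x^4 - (7/2)x^3
D J D_q f = -(521/4)x^4 + (728/3)x^3 - (21/2)x^2
(S_{-3} + D ∘ J ∘ D_q) f = (243/4)x^5 - (1277/4)x^4 + (1537/6)x^3 - (21/2)x^2 + 5/4

the image equals g(x) = (243/4)x^5 - (1277/4)x^4 + (1537/6)x^3 - (21/2)x^2 + 5/4


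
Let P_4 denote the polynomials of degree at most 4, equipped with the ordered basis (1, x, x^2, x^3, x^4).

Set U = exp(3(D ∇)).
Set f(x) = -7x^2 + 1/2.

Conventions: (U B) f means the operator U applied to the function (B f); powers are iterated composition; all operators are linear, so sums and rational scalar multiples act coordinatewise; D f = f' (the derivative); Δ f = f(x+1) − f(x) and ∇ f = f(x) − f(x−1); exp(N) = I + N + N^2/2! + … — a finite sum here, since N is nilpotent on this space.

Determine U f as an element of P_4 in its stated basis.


the image equals g(x) = -7x^2 - 83/2

order-1 term: -42
the series for exp(3(D ∇)) f terminates at order 1
exp(3(D ∇)) f = -7x^2 - 83/2


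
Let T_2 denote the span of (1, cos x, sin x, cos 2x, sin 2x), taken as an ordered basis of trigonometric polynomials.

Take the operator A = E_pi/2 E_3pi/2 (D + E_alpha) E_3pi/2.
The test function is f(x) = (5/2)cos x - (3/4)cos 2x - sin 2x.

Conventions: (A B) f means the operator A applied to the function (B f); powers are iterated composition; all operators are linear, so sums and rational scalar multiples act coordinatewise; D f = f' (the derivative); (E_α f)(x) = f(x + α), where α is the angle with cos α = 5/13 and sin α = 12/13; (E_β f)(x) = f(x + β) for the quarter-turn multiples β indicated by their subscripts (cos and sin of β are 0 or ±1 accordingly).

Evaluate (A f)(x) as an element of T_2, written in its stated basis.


the image equals g(x) = (125/26)cos x + (25/26)sin x + (1475/676)cos 2x - (925/338)sin 2x

E_3pi/2 f = (5/2)sin x + (3/4)cos 2x + sin 2x
D E_3pi/2 f = (5/2)cos x + 2cos 2x - (3/2)sin 2x
E_alpha E_3pi/2 f = (30/13)cos x + (25/26)sin x + (123/676)cos 2x - (209/169)sin 2x
(D + E_alpha) E_3pi/2 f = (125/26)cos x + (25/26)sin x + (1475/676)cos 2x - (925/338)sin 2x
E_3pi/2 (D + E_alpha) E_3pi/2 f = -(25/26)cos x + (125/26)sin x - (1475/676)cos 2x + (925/338)sin 2x
E_pi/2 E_3pi/2 (D + E_alpha) E_3pi/2 f = (125/26)cos x + (25/26)sin x + (1475/676)cos 2x - (925/338)sin 2x


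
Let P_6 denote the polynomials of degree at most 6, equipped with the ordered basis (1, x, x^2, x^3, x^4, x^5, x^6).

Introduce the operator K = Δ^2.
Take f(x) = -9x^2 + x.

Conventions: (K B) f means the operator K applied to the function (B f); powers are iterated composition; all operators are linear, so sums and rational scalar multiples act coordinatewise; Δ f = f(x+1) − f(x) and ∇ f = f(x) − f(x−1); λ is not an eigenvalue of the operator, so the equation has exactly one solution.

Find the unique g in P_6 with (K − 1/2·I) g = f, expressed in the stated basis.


write g with unknown coordinates in the stated basis and equate coefficients in (K − 1/2·I) g = f
solving from the highest basis element down gives g = 18x^2 - 2x + 72
check: K g = 36
so K g − 1/2·g = -9x^2 + x = f ✓

g(x) = 18x^2 - 2x + 72


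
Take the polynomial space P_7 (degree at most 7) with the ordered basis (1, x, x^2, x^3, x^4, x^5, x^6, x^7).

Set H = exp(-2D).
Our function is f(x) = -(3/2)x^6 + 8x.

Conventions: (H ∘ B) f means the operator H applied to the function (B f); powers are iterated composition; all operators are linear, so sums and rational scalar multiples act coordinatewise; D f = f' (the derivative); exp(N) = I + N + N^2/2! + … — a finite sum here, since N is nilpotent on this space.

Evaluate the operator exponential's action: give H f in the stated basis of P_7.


the image equals g(x) = -(3/2)x^6 + 18x^5 - 90x^4 + 240x^3 - 360x^2 + 296x - 112

order-1 term: 18x^5 - 16
order-2 term: -90x^4
order-3 term: 240x^3
order-4 term: -360x^2
order-5 term: 288x
order-6 term: -96
the series for exp(-2D) f terminates at order 6
exp(-2D) f = -(3/2)x^6 + 18x^5 - 90x^4 + 240x^3 - 360x^2 + 296x - 112


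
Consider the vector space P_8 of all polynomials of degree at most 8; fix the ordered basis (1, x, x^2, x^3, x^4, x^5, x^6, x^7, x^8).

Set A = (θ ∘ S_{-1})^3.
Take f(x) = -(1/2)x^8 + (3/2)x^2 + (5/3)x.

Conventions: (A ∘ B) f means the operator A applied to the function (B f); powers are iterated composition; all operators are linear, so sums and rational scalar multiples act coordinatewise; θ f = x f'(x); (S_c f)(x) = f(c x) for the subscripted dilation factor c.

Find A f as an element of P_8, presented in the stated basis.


S_{-1} f = -(1/2)x^8 + (3/2)x^2 - (5/3)x
θ S_{-1} f = -4x^8 + 3x^2 - (5/3)x
S_{-1} (θ ∘ S_{-1}) f = -4x^8 + 3x^2 + (5/3)x
θ S_{-1} (θ ∘ S_{-1}) f = -32x^8 + 6x^2 + (5/3)x
S_{-1} (θ ∘ S_{-1}) (θ ∘ S_{-1}) f = -32x^8 + 6x^2 - (5/3)x
θ S_{-1} (θ ∘ S_{-1}) (θ ∘ S_{-1}) f = -256x^8 + 12x^2 - (5/3)x

the result is g(x) = -256x^8 + 12x^2 - (5/3)x


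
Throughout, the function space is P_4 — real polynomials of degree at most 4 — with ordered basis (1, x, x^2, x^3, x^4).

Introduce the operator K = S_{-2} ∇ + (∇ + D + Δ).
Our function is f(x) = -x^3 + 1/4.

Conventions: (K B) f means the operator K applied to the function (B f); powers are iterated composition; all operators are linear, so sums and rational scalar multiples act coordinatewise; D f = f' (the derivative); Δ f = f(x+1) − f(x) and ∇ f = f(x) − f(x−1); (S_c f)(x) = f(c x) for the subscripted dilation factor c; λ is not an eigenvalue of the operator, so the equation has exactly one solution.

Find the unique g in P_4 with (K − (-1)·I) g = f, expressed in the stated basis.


g(x) = -x^3 + 21x^2 - 36x + 673/4

write g with unknown coordinates in the stated basis and equate coefficients in (K − (-1)·I) g = f
solving from the highest basis element down gives g = -x^3 + 21x^2 - 36x + 673/4
check: K g = -21x^2 + 36x - 168
so K g − (-1)·g = -x^3 + 1/4 = f ✓


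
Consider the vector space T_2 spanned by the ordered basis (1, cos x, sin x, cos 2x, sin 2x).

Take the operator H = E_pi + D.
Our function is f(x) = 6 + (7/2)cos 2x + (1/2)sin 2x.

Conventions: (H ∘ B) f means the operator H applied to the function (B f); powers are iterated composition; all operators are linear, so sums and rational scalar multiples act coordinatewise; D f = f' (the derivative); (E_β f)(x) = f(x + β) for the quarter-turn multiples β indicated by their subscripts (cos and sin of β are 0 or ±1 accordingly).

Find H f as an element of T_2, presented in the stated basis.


the image equals g(x) = 6 + (9/2)cos 2x - (13/2)sin 2x

E_pi f = 6 + (7/2)cos 2x + (1/2)sin 2x
D f = cos 2x - 7sin 2x
(E_pi + D) f = 6 + (9/2)cos 2x - (13/2)sin 2x


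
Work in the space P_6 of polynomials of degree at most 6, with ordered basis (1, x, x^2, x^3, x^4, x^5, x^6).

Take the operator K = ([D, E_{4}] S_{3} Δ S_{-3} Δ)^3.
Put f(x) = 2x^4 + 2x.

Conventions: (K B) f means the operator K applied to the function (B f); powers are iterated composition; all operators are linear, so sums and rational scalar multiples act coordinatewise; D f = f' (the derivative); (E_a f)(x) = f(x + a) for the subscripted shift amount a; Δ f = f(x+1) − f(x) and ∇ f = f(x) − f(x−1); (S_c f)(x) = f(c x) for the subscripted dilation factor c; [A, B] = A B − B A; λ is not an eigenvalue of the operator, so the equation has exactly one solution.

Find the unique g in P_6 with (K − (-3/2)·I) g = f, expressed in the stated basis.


write g with unknown coordinates in the stated basis and equate coefficients in (K − (-3/2)·I) g = f
solving from the highest basis element down gives g = (4/3)x^4 + (4/3)x
check: K g = 0
so K g − (-3/2)·g = 2x^4 + 2x = f ✓

g(x) = (4/3)x^4 + (4/3)x


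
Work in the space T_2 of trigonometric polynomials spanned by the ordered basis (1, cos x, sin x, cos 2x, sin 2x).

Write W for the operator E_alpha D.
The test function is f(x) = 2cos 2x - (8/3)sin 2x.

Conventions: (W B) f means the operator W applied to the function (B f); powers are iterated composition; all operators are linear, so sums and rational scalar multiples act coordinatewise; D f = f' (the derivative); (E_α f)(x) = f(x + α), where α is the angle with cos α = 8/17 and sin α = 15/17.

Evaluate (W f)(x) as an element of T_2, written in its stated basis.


the image equals g(x) = -(304/867)cos 2x + (1924/289)sin 2x

D f = -(16/3)cos 2x - 4sin 2x
E_alpha D f = -(304/867)cos 2x + (1924/289)sin 2x


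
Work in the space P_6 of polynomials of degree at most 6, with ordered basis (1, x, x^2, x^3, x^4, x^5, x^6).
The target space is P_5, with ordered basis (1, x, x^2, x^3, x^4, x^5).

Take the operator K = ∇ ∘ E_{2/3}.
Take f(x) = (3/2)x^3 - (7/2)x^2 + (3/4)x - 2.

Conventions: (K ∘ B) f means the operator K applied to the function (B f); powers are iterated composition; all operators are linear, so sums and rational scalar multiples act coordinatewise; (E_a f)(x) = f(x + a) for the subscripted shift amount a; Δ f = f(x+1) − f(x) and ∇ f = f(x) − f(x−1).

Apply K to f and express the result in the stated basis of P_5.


E_{2/3} f = (3/2)x^3 - (1/2)x^2 - (23/12)x - 47/18
∇ E_{2/3} f = (9/2)x^2 - (11/2)x + 1/12

the image equals g(x) = (9/2)x^2 - (11/2)x + 1/12


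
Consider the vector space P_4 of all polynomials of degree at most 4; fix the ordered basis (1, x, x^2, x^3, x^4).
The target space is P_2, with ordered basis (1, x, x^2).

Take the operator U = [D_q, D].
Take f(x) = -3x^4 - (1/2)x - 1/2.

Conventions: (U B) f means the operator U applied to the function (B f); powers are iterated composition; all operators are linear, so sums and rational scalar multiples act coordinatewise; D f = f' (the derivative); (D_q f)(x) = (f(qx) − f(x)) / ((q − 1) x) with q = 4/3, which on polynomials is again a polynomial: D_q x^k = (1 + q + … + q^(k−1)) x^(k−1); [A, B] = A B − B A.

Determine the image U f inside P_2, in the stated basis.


the image equals g(x) = 9x^2

D f = -12x^3 - 1/2
D_q D f = -(148/3)x^2
D_q f = -(175/9)x^3 - 1/2
D D_q f = -(175/3)x^2
[D_q, D] f = 9x^2


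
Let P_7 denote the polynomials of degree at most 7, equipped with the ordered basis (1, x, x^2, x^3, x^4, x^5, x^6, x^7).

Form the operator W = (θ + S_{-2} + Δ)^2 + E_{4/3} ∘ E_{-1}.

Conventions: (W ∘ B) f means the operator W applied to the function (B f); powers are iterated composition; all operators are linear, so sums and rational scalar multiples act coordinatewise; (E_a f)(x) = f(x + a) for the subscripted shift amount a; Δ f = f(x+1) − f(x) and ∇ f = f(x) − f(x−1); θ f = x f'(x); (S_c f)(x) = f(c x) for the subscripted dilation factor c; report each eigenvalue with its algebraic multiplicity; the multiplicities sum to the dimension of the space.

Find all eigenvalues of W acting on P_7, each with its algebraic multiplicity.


image of 1: 2
image of x: 2x + 1/3
image of x^2: 37x^2 + (32/3)x + 82/9
image of x^3: 26x^3 + 4x^2 - (35/3)x + 55/27
image of x^4: 401x^4 + (184/3)x^3 + (506/3)x^2 + (2704/27)x + 2836/81
image of x^5: 730x^5 - (100/3)x^4 - (2690/9)x^3 - (4040/27)x^2 - (5665/81)x + 973/243
image of x^6: 4901x^6 + 260x^5 + (4145/3)x^4 + (38360/27)x^3 + (36455/27)x^2 + (48116/81)x + 96958/729
image of x^7: 14642x^7 - (1064/3)x^6 - (9191/3)x^5 - (89740/27)x^4 - (317485/81)x^3 - (144578/81)x^2 - (306173/729)x + 13123/2187
the matrix is upper triangular; its diagonal is (2, 2, 37, 26, 401, 730, 4901, 14642)
for a triangular matrix the eigenvalues are the diagonal entries, with algebraic multiplicity their repetition count

λ = 2 (multiplicity 2), λ = 26 (multiplicity 1), λ = 37 (multiplicity 1), λ = 401 (multiplicity 1), λ = 730 (multiplicity 1), λ = 4901 (multiplicity 1), λ = 14642 (multiplicity 1)


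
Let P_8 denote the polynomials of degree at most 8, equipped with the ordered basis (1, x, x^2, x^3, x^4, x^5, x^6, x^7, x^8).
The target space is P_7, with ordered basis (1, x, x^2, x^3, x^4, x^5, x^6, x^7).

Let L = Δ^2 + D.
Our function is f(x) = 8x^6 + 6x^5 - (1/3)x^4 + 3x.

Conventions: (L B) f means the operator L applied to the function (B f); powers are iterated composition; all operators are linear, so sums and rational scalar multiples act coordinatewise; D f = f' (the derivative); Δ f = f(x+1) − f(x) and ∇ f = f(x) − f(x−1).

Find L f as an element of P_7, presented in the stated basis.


the image equals g(x) = 48x^5 + 270x^4 + (3236/3)x^3 + 2036x^2 + 1852x + 2023/3

Δ f = 48x^5 + 150x^4 + (656/3)x^3 + 178x^2 + (230/3)x + 50/3
Δ Δ f = 240x^4 + 1080x^3 + 2036x^2 + 1852x + 2014/3
D f = 48x^5 + 30x^4 - (4/3)x^3 + 3
(Δ^2 + D) f = 48x^5 + 270x^4 + (3236/3)x^3 + 2036x^2 + 1852x + 2023/3


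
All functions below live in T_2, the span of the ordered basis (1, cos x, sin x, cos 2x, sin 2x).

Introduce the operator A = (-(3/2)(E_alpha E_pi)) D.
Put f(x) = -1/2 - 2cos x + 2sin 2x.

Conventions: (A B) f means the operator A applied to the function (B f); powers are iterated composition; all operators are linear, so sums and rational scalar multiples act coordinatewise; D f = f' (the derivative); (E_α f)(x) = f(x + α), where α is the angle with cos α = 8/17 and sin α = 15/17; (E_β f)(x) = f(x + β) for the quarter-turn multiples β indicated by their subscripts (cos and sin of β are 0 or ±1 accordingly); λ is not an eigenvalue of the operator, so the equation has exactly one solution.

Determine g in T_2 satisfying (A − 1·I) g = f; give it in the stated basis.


write g with unknown coordinates in the stated basis and equate coefficients in (A − 1·I) g = f
solving from the highest basis element down gives g = 1/2 + (316/401)cos x - (96/401)sin x - (483/725)cos 2x + (431/725)sin 2x
check: A g = -(486/401)cos x - (96/401)sin x - (483/725)cos 2x + (1881/725)sin 2x
so A g − 1·g = -1/2 - 2cos x + 2sin 2x = f ✓

g(x) = 1/2 + (316/401)cos x - (96/401)sin x - (483/725)cos 2x + (431/725)sin 2x


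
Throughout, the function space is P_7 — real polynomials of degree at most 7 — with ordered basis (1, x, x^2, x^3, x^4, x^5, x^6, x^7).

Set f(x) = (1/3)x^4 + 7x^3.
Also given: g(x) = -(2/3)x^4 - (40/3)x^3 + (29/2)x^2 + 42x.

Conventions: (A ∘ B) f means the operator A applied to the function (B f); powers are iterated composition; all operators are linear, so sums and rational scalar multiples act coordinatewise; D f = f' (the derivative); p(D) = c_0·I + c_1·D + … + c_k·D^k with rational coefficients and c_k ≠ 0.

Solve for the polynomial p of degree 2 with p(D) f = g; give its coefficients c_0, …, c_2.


p(D) = -2·I + (1/2)·D + D^2, i.e. c_0 = -2, c_1 = 1/2, c_2 = 1

D^0 f = (1/3)x^4 + 7x^3
D^1 f = (4/3)x^3 + 21x^2
D^2 f = 4x^2 + 42x
matching coefficients of g against c_0 f + c_1 Df + … from the top degree down determines the c_i
solution: c_0 = -2, c_1 = 1/2, c_2 = 1


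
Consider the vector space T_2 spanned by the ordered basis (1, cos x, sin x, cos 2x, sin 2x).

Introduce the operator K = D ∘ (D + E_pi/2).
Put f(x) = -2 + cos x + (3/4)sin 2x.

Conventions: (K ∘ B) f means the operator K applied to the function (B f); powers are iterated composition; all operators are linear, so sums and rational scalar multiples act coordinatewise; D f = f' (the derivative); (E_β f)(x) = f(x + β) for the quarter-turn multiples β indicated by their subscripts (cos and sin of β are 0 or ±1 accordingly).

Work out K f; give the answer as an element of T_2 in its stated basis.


D f = -sin x + (3/2)cos 2x
E_pi/2 f = -2 - sin x - (3/4)sin 2x
(D + E_pi/2) f = -2 - 2sin x + (3/2)cos 2x - (3/4)sin 2x
D (D + E_pi/2) f = -2cos x - (3/2)cos 2x - 3sin 2x

g(x) = -2cos x - (3/2)cos 2x - 3sin 2x


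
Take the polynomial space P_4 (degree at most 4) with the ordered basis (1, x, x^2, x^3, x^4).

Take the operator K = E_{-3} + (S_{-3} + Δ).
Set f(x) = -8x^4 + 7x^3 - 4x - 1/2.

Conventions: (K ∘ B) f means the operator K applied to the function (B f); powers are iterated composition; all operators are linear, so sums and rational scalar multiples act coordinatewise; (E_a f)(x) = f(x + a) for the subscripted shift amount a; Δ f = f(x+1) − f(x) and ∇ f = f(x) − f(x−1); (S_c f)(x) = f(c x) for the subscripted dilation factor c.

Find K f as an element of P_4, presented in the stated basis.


E_{-3} f = -8x^4 + 103x^3 - 495x^2 + 1049x - 1651/2
S_{-3} f = -648x^4 - 189x^3 + 12x - 1/2
Δ f = -32x^3 - 27x^2 - 11x - 5
(S_{-3} + Δ) f = -648x^4 - 221x^3 - 27x^2 + x - 11/2
(E_{-3} + (S_{-3} + Δ)) f = -656x^4 - 118x^3 - 522x^2 + 1050x - 831

the result is g(x) = -656x^4 - 118x^3 - 522x^2 + 1050x - 831


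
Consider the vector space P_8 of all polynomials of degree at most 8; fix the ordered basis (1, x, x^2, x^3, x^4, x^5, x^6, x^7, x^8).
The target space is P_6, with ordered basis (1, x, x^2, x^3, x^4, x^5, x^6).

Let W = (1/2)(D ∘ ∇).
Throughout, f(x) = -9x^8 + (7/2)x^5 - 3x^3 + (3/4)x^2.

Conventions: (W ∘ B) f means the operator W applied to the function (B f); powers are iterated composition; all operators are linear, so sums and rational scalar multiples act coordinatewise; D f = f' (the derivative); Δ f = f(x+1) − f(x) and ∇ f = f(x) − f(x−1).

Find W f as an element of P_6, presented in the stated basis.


the image equals g(x) = -252x^6 + 756x^5 - 1260x^4 + 1295x^3 - (1617/2)x^2 + 278x - 79/2

∇ f = -72x^7 + 252x^6 - 504x^5 + (1295/2)x^4 - 539x^3 + 278x^2 - 79x + 35/4
D ∇ f = -504x^6 + 1512x^5 - 2520x^4 + 2590x^3 - 1617x^2 + 556x - 79
((1/2)(D ∘ ∇)) f = -252x^6 + 756x^5 - 1260x^4 + 1295x^3 - (1617/2)x^2 + 278x - 79/2


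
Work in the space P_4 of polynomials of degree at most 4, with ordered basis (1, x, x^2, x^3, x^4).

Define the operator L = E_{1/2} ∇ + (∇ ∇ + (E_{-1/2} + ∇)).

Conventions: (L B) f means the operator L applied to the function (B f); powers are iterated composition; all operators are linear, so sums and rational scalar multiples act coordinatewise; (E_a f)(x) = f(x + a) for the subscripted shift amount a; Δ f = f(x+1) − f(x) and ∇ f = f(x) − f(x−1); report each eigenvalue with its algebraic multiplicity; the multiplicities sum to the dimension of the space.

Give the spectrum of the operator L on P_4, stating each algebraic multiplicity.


image of 1: 1
image of x: x + 3/2
image of x^2: x^2 + 3x + 5/4
image of x^3: x^3 + (9/2)x^2 + (15/4)x - 39/8
image of x^4: x^4 + 6x^3 + (15/2)x^2 - (39/2)x + 209/16
the matrix is upper triangular; its diagonal is (1, 1, 1, 1, 1)
for a triangular matrix the eigenvalues are the diagonal entries, with algebraic multiplicity their repetition count

λ = 1 (multiplicity 5)


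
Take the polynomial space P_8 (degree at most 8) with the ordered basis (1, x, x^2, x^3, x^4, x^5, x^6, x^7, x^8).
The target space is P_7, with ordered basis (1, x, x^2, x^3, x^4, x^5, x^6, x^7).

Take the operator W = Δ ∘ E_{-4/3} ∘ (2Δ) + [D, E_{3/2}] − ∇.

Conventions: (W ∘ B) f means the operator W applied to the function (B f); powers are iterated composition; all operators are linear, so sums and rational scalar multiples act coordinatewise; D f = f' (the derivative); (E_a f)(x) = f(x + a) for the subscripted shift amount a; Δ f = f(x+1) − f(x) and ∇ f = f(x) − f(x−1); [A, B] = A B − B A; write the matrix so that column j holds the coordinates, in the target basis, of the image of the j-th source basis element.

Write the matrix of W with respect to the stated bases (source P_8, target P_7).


the matrix is [[0, -1, 5, -5, 23/3, -247/27, 335/27, -1285/81, 15349/729]; [0, 0, -2, 15, -20, 115/3, -494/9, 2345/27, -10280/81]; [0, 0, 0, -3, 30, -50, 115, -1729/9, 9380/27]; [0, 0, 0, 0, -4, 50, -100, 805/3, -13832/27]; [0, 0, 0, 0, 0, -5, 75, -175, 1610/3]; [0, 0, 0, 0, 0, 0, -6, 105, -280]; [0, 0, 0, 0, 0, 0, 0, -7, 140]; [0, 0, 0, 0, 0, 0, 0, 0, -8]] (rows listed top to bottom)

image of 1: 0
image of x: -1
image of x^2: -2x + 5
image of x^3: -3x^2 + 15x - 5
image of x^4: -4x^3 + 30x^2 - 20x + 23/3
image of x^5: -5x^4 + 50x^3 - 50x^2 + (115/3)x - 247/27
image of x^6: -6x^5 + 75x^4 - 100x^3 + 115x^2 - (494/9)x + 335/27
image of x^7: -7x^6 + 105x^5 - 175x^4 + (805/3)x^3 - (1729/9)x^2 + (2345/27)x - 1285/81
image of x^8: -8x^7 + 140x^6 - 280x^5 + (1610/3)x^4 - (13832/27)x^3 + (9380/27)x^2 - (10280/81)x + 15349/729
each image's coordinates form column j of the matrix


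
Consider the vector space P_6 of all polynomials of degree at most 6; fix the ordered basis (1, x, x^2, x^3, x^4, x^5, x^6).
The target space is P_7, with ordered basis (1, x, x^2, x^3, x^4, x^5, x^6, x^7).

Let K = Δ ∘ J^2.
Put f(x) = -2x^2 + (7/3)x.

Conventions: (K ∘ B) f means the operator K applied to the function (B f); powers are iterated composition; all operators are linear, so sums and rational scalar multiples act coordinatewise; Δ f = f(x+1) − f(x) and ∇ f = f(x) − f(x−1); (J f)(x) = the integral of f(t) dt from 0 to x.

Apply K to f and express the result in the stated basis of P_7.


J f = -(2/3)x^3 + (7/6)x^2
J J f = -(1/6)x^4 + (7/18)x^3
Δ J^2 f = -(2/3)x^3 + (1/6)x^2 + (1/2)x + 2/9

the result is g(x) = -(2/3)x^3 + (1/6)x^2 + (1/2)x + 2/9


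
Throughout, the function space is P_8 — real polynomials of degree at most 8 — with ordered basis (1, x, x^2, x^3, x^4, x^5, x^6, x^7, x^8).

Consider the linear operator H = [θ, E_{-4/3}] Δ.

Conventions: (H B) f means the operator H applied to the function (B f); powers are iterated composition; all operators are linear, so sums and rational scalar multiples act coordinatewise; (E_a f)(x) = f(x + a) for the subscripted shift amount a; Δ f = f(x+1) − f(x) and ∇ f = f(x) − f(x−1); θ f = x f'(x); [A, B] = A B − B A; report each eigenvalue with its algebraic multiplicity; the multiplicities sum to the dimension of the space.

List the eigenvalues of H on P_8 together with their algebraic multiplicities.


λ = 0 (multiplicity 9)

image of 1: 0
image of x: 0
image of x^2: 8/3
image of x^3: 8x - 20/3
image of x^4: 16x^2 - (80/3)x + 112/9
image of x^5: (80/3)x^3 - (200/3)x^2 + (560/9)x - 1700/81
image of x^6: 40x^4 - (400/3)x^3 + (560/3)x^2 - (3400/27)x + 2728/81
image of x^7: 56x^5 - (700/3)x^4 + (3920/9)x^3 - (11900/27)x^2 + (19096/81)x - 12740/243
image of x^8: (224/3)x^6 - (1120/3)x^5 + (7840/9)x^4 - (95200/81)x^3 + (76384/81)x^2 - (101920/243)x + 174752/2187
the matrix is upper triangular; its diagonal is (0, 0, 0, 0, 0, 0, 0, 0, 0)
for a triangular matrix the eigenvalues are the diagonal entries, with algebraic multiplicity their repetition count


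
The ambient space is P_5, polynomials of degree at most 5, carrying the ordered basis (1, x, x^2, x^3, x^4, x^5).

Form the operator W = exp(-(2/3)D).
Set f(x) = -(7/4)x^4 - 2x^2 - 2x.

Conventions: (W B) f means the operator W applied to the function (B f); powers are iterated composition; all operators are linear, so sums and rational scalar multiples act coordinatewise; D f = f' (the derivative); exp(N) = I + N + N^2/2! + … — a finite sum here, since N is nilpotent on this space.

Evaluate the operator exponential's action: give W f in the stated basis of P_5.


order-1 term: (14/3)x^3 + (8/3)x + 4/3
order-2 term: -(14/3)x^2 - 8/9
order-3 term: (56/27)x
order-4 term: -28/81
the series for exp(-(2/3)D) f terminates at order 4
exp(-(2/3)D) f = -(7/4)x^4 + (14/3)x^3 - (20/3)x^2 + (74/27)x + 8/81

the result is g(x) = -(7/4)x^4 + (14/3)x^3 - (20/3)x^2 + (74/27)x + 8/81


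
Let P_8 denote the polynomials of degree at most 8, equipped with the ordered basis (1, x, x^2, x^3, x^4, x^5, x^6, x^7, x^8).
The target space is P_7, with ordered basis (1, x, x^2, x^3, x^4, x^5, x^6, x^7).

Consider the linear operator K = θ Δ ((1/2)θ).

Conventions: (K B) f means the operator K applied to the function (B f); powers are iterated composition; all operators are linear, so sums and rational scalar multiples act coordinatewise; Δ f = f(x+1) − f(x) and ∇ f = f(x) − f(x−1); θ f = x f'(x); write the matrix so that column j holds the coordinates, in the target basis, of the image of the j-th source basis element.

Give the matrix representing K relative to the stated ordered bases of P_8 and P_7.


image of 1: 0
image of x: 0
image of x^2: 2x
image of x^3: 9x^2 + (9/2)x
image of x^4: 24x^3 + 24x^2 + 8x
image of x^5: 50x^4 + 75x^3 + 50x^2 + (25/2)x
image of x^6: 90x^5 + 180x^4 + 180x^3 + 90x^2 + 18x
image of x^7: 147x^6 + (735/2)x^5 + 490x^4 + (735/2)x^3 + 147x^2 + (49/2)x
image of x^8: 224x^7 + 672x^6 + 1120x^5 + 1120x^4 + 672x^3 + 224x^2 + 32x
each image's coordinates form column j of the matrix

the matrix is [[0, 0, 0, 0, 0, 0, 0, 0, 0]; [0, 0, 2, 9/2, 8, 25/2, 18, 49/2, 32]; [0, 0, 0, 9, 24, 50, 90, 147, 224]; [0, 0, 0, 0, 24, 75, 180, 735/2, 672]; [0, 0, 0, 0, 0, 50, 180, 490, 1120]; [0, 0, 0, 0, 0, 0, 90, 735/2, 1120]; [0, 0, 0, 0, 0, 0, 0, 147, 672]; [0, 0, 0, 0, 0, 0, 0, 0, 224]] (rows listed top to bottom)


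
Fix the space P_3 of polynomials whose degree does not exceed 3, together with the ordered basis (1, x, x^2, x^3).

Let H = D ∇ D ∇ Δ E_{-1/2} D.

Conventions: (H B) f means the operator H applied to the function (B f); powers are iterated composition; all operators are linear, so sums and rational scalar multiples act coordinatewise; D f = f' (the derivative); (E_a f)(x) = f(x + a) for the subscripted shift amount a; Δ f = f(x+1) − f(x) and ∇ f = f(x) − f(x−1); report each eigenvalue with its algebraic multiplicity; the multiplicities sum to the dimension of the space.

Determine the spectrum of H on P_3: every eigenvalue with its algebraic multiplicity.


image of 1: 0
image of x: 0
image of x^2: 0
image of x^3: 0
the matrix is upper triangular; its diagonal is (0, 0, 0, 0)
for a triangular matrix the eigenvalues are the diagonal entries, with algebraic multiplicity their repetition count

λ = 0 (multiplicity 4)


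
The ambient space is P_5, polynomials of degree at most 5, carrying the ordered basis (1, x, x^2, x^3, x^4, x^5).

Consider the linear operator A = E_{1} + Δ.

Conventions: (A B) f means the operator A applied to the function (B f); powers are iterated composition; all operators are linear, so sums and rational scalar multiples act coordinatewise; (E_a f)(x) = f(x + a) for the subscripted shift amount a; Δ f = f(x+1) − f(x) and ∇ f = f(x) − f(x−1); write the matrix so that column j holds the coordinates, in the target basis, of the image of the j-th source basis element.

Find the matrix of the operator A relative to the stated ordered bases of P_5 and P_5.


the matrix is [[1, 2, 2, 2, 2, 2]; [0, 1, 4, 6, 8, 10]; [0, 0, 1, 6, 12, 20]; [0, 0, 0, 1, 8, 20]; [0, 0, 0, 0, 1, 10]; [0, 0, 0, 0, 0, 1]] (rows listed top to bottom)

image of 1: 1
image of x: x + 2
image of x^2: x^2 + 4x + 2
image of x^3: x^3 + 6x^2 + 6x + 2
image of x^4: x^4 + 8x^3 + 12x^2 + 8x + 2
image of x^5: x^5 + 10x^4 + 20x^3 + 20x^2 + 10x + 2
each image's coordinates form column j of the matrix
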